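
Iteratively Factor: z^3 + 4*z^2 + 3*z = (z + 1)*(z^2 + 3*z) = z*(z + 1)*(z + 3)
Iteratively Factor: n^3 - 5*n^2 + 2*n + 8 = (n - 2)*(n^2 - 3*n - 4) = (n - 2)*(n + 1)*(n - 4)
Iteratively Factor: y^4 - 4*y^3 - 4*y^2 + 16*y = (y)*(y^3 - 4*y^2 - 4*y + 16) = y*(y + 2)*(y^2 - 6*y + 8) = y*(y - 2)*(y + 2)*(y - 4)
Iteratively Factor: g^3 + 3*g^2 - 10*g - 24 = (g + 4)*(g^2 - g - 6) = (g + 2)*(g + 4)*(g - 3)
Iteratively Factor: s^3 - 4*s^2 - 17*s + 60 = (s + 4)*(s^2 - 8*s + 15) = (s - 5)*(s + 4)*(s - 3)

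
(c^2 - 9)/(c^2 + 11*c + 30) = (c^2 - 9)/(c^2 + 11*c + 30)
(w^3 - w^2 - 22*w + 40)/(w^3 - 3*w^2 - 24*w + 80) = (w - 2)/(w - 4)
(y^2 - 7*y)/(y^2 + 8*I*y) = (y - 7)/(y + 8*I)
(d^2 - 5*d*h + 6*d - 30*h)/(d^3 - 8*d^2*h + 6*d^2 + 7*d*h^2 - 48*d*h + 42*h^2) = (d - 5*h)/(d^2 - 8*d*h + 7*h^2)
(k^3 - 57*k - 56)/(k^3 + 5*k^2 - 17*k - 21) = (k - 8)/(k - 3)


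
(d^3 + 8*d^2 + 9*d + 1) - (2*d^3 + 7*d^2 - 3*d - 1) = -d^3 + d^2 + 12*d + 2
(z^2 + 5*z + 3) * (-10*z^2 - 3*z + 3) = -10*z^4 - 53*z^3 - 42*z^2 + 6*z + 9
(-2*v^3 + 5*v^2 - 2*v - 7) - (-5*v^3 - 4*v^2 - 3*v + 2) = 3*v^3 + 9*v^2 + v - 9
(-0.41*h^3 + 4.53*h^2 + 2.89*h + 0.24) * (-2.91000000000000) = 1.1931*h^3 - 13.1823*h^2 - 8.4099*h - 0.6984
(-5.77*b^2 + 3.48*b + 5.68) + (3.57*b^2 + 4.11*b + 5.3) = -2.2*b^2 + 7.59*b + 10.98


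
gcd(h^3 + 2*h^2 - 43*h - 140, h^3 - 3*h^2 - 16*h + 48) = h + 4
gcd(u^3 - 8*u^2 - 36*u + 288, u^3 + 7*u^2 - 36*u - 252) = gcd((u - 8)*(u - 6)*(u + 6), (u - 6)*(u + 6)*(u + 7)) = u^2 - 36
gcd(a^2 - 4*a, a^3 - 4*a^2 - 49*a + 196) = a - 4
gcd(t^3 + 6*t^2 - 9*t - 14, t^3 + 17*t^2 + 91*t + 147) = t + 7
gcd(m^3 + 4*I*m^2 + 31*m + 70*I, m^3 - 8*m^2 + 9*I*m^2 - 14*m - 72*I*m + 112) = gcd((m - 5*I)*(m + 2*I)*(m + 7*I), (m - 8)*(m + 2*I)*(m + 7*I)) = m^2 + 9*I*m - 14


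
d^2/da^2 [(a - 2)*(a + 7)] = 2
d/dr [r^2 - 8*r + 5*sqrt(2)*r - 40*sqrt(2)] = 2*r - 8 + 5*sqrt(2)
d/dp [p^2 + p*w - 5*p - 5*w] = 2*p + w - 5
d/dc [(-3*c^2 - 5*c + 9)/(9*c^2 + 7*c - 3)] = 24*(c^2 - 6*c - 2)/(81*c^4 + 126*c^3 - 5*c^2 - 42*c + 9)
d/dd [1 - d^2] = -2*d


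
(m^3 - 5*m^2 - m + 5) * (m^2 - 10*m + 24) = m^5 - 15*m^4 + 73*m^3 - 105*m^2 - 74*m + 120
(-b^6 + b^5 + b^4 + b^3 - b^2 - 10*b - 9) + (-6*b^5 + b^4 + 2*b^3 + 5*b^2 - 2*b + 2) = -b^6 - 5*b^5 + 2*b^4 + 3*b^3 + 4*b^2 - 12*b - 7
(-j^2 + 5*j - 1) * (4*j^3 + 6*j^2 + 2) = -4*j^5 + 14*j^4 + 26*j^3 - 8*j^2 + 10*j - 2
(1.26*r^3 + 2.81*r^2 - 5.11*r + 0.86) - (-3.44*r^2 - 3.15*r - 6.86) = 1.26*r^3 + 6.25*r^2 - 1.96*r + 7.72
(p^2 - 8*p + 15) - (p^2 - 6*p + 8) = 7 - 2*p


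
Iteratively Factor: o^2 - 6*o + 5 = (o - 1)*(o - 5)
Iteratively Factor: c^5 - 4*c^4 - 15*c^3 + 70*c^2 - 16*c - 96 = (c + 4)*(c^4 - 8*c^3 + 17*c^2 + 2*c - 24) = (c - 2)*(c + 4)*(c^3 - 6*c^2 + 5*c + 12) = (c - 3)*(c - 2)*(c + 4)*(c^2 - 3*c - 4) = (c - 3)*(c - 2)*(c + 1)*(c + 4)*(c - 4)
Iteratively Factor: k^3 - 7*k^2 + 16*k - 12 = (k - 2)*(k^2 - 5*k + 6) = (k - 3)*(k - 2)*(k - 2)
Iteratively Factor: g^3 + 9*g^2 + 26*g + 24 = (g + 4)*(g^2 + 5*g + 6) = (g + 2)*(g + 4)*(g + 3)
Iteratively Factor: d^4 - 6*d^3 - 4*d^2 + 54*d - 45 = (d - 5)*(d^3 - d^2 - 9*d + 9) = (d - 5)*(d + 3)*(d^2 - 4*d + 3) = (d - 5)*(d - 3)*(d + 3)*(d - 1)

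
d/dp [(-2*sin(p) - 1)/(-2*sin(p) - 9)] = 16*cos(p)/(2*sin(p) + 9)^2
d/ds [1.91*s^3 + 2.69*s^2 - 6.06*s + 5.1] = 5.73*s^2 + 5.38*s - 6.06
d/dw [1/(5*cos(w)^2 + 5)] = 4*sin(2*w)/(5*(cos(2*w) + 3)^2)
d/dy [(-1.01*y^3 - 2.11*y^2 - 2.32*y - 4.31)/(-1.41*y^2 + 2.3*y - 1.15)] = (1.4241*y^4 - 4.646*y^3 - 4.6397*y^2 - 7.3012*y + 12.581)/(1.9881*y^4 - 6.486*y^3 + 8.533*y^2 - 5.29*y + 1.3225)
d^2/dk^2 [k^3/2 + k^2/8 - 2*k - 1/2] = 3*k + 1/4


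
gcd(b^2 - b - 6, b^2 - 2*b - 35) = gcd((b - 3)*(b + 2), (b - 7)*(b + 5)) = 1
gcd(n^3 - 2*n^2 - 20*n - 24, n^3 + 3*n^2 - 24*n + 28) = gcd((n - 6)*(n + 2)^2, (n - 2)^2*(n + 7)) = 1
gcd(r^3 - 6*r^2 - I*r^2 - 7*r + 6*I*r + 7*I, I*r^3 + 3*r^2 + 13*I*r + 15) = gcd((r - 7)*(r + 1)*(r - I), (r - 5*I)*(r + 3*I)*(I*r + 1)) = r - I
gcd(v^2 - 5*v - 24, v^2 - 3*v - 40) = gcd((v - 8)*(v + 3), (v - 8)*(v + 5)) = v - 8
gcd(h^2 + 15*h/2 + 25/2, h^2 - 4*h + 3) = 1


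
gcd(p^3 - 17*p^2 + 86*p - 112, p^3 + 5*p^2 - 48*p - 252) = p - 7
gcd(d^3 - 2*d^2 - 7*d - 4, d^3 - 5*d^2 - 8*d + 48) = d - 4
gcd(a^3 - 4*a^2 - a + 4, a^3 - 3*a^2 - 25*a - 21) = a + 1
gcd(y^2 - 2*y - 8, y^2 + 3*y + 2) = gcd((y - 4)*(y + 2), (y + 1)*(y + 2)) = y + 2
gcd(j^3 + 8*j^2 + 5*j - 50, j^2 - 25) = j + 5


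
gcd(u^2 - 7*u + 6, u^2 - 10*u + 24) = u - 6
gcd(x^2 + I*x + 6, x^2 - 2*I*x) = x - 2*I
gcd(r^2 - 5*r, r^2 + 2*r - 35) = r - 5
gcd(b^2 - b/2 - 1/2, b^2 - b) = b - 1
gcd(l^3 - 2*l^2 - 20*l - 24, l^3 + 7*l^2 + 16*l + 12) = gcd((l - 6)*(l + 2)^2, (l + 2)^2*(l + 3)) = l^2 + 4*l + 4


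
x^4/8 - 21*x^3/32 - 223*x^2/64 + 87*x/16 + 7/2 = (x/4 + 1)*(x/2 + 1/4)*(x - 8)*(x - 7/4)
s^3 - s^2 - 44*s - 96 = (s - 8)*(s + 3)*(s + 4)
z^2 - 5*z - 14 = (z - 7)*(z + 2)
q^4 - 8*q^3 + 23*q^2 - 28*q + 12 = (q - 3)*(q - 2)^2*(q - 1)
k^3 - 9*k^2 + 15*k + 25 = (k - 5)^2*(k + 1)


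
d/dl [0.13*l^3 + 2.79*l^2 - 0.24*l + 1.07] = 0.39*l^2 + 5.58*l - 0.24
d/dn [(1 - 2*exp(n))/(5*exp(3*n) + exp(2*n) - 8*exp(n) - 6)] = ((2*exp(n) - 1)*(15*exp(2*n) + 2*exp(n) - 8) - 10*exp(3*n) - 2*exp(2*n) + 16*exp(n) + 12)*exp(n)/(5*exp(3*n) + exp(2*n) - 8*exp(n) - 6)^2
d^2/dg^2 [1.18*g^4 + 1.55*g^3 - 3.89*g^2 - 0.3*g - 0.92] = 14.16*g^2 + 9.3*g - 7.78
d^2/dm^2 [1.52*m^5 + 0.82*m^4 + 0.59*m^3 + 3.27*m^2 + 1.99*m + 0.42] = 30.4*m^3 + 9.84*m^2 + 3.54*m + 6.54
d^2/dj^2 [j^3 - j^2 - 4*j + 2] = 6*j - 2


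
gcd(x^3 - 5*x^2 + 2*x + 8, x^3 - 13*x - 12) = x^2 - 3*x - 4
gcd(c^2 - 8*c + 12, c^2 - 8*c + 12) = c^2 - 8*c + 12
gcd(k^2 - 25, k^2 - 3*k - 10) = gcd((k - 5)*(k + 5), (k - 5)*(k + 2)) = k - 5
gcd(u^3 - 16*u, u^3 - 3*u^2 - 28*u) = u^2 + 4*u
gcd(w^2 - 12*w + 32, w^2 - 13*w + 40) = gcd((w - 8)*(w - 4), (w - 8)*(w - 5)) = w - 8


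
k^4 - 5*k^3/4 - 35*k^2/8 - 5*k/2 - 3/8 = (k - 3)*(k + 1/4)*(k + 1/2)*(k + 1)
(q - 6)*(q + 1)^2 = q^3 - 4*q^2 - 11*q - 6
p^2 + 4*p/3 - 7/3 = (p - 1)*(p + 7/3)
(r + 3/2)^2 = r^2 + 3*r + 9/4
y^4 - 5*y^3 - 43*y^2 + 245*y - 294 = (y - 7)*(y - 3)*(y - 2)*(y + 7)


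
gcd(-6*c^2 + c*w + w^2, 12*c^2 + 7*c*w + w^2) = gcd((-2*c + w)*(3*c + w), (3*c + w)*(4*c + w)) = 3*c + w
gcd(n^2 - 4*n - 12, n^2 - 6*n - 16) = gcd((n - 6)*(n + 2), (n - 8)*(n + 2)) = n + 2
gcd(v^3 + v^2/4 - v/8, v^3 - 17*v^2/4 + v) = v^2 - v/4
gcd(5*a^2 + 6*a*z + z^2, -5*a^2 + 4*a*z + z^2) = 5*a + z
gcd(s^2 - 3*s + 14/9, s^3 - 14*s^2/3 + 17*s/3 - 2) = s - 2/3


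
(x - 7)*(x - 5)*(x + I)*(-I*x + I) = -I*x^4 + x^3 + 13*I*x^3 - 13*x^2 - 47*I*x^2 + 47*x + 35*I*x - 35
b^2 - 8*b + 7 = (b - 7)*(b - 1)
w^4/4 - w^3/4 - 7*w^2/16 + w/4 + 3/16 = (w/2 + 1/4)*(w/2 + 1/2)*(w - 3/2)*(w - 1)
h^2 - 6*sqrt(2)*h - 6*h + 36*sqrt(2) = (h - 6)*(h - 6*sqrt(2))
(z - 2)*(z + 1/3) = z^2 - 5*z/3 - 2/3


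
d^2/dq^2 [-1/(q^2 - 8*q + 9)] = 2*(q^2 - 8*q - 4*(q - 4)^2 + 9)/(q^2 - 8*q + 9)^3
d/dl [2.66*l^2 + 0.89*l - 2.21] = 5.32*l + 0.89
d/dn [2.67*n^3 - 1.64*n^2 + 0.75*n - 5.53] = 8.01*n^2 - 3.28*n + 0.75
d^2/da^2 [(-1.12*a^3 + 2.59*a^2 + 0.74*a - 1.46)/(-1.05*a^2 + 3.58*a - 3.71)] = (7.105427357601e-15*a^4 - 1.12050400000001*a^3 - 19.059726*a^2 + 76.861932*a - 64.906074)/(1.157625*a^6 - 11.84085*a^5 + 52.642485*a^4 - 129.558052*a^3 + 186.003447*a^2 - 147.826434*a + 51.064811)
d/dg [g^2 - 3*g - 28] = 2*g - 3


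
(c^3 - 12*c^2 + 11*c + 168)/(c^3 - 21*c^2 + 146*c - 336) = (c + 3)/(c - 6)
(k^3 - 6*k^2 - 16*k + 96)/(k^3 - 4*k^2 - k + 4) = (k^2 - 2*k - 24)/(k^2 - 1)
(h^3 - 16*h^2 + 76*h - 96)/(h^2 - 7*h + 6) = (h^2 - 10*h + 16)/(h - 1)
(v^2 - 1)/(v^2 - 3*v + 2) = (v + 1)/(v - 2)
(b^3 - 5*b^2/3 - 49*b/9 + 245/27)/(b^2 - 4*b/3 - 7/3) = (9*b^2 + 6*b - 35)/(9*(b + 1))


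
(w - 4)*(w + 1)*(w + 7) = w^3 + 4*w^2 - 25*w - 28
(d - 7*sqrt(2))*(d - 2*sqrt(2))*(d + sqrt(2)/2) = d^3 - 17*sqrt(2)*d^2/2 + 19*d + 14*sqrt(2)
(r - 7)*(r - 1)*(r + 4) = r^3 - 4*r^2 - 25*r + 28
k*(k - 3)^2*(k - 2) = k^4 - 8*k^3 + 21*k^2 - 18*k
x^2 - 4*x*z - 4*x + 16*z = (x - 4)*(x - 4*z)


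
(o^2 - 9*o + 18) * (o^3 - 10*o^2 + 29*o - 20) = o^5 - 19*o^4 + 137*o^3 - 461*o^2 + 702*o - 360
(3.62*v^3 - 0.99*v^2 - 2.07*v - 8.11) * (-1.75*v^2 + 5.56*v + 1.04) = -6.335*v^5 + 21.8597*v^4 + 1.8829*v^3 + 1.6537*v^2 - 47.2444*v - 8.4344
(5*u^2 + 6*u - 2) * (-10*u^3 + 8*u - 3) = -50*u^5 - 60*u^4 + 60*u^3 + 33*u^2 - 34*u + 6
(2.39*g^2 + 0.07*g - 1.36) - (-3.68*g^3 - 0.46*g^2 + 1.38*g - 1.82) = 3.68*g^3 + 2.85*g^2 - 1.31*g + 0.46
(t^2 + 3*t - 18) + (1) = t^2 + 3*t - 17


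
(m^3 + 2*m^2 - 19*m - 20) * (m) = m^4 + 2*m^3 - 19*m^2 - 20*m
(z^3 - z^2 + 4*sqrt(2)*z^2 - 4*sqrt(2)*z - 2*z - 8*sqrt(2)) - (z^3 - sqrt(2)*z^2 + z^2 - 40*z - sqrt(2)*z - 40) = -2*z^2 + 5*sqrt(2)*z^2 - 3*sqrt(2)*z + 38*z - 8*sqrt(2) + 40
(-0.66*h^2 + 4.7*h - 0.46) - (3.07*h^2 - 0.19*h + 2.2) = -3.73*h^2 + 4.89*h - 2.66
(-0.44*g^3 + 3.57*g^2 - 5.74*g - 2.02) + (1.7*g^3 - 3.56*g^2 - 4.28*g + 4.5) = 1.26*g^3 + 0.00999999999999979*g^2 - 10.02*g + 2.48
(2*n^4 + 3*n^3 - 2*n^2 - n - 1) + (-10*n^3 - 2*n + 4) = 2*n^4 - 7*n^3 - 2*n^2 - 3*n + 3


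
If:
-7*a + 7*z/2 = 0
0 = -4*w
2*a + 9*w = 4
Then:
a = 2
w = 0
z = 4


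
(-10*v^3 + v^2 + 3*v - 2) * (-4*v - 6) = 40*v^4 + 56*v^3 - 18*v^2 - 10*v + 12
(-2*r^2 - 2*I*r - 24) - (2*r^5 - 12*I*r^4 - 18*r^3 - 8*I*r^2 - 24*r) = -2*r^5 + 12*I*r^4 + 18*r^3 - 2*r^2 + 8*I*r^2 + 24*r - 2*I*r - 24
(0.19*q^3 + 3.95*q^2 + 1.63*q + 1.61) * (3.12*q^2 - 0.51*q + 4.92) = 0.5928*q^5 + 12.2271*q^4 + 4.0059*q^3 + 23.6259*q^2 + 7.1985*q + 7.9212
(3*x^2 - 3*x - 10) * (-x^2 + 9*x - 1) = -3*x^4 + 30*x^3 - 20*x^2 - 87*x + 10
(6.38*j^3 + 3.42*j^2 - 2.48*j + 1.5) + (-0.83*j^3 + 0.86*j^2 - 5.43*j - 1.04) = 5.55*j^3 + 4.28*j^2 - 7.91*j + 0.46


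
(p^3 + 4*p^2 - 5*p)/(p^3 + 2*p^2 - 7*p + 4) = p*(p + 5)/(p^2 + 3*p - 4)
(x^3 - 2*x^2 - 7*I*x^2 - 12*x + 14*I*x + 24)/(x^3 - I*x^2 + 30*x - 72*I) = (x - 2)/(x + 6*I)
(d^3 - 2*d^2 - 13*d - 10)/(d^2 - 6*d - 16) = (d^2 - 4*d - 5)/(d - 8)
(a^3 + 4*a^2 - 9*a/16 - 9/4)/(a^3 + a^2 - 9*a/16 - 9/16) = (a + 4)/(a + 1)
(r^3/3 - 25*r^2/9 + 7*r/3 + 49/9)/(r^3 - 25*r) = (3*r^3 - 25*r^2 + 21*r + 49)/(9*r*(r^2 - 25))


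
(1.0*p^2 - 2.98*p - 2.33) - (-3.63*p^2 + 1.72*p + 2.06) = 4.63*p^2 - 4.7*p - 4.39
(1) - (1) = 0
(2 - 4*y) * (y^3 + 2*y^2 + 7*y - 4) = -4*y^4 - 6*y^3 - 24*y^2 + 30*y - 8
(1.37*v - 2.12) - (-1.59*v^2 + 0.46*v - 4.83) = 1.59*v^2 + 0.91*v + 2.71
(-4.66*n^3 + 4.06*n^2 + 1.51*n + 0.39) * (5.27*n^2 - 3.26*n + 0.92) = -24.5582*n^5 + 36.5878*n^4 - 9.5651*n^3 + 0.8679*n^2 + 0.1178*n + 0.3588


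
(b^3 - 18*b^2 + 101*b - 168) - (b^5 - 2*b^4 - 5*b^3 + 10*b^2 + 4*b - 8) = -b^5 + 2*b^4 + 6*b^3 - 28*b^2 + 97*b - 160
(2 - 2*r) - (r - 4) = 6 - 3*r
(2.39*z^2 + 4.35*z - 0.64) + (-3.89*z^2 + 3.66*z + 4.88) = -1.5*z^2 + 8.01*z + 4.24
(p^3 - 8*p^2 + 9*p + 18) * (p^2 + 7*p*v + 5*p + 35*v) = p^5 + 7*p^4*v - 3*p^4 - 21*p^3*v - 31*p^3 - 217*p^2*v + 63*p^2 + 441*p*v + 90*p + 630*v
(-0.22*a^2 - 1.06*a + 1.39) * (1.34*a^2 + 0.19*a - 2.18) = -0.2948*a^4 - 1.4622*a^3 + 2.1408*a^2 + 2.5749*a - 3.0302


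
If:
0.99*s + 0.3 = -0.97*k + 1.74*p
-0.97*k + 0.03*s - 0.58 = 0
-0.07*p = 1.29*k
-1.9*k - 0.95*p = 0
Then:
No Solution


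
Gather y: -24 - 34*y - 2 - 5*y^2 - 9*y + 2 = -5*y^2 - 43*y - 24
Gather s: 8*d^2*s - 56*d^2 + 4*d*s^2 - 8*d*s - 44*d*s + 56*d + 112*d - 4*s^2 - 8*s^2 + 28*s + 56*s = -56*d^2 + 168*d + s^2*(4*d - 12) + s*(8*d^2 - 52*d + 84)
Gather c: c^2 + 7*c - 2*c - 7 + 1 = c^2 + 5*c - 6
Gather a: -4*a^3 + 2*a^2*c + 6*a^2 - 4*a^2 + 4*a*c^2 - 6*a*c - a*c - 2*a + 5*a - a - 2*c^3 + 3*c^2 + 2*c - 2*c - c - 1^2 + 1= -4*a^3 + a^2*(2*c + 2) + a*(4*c^2 - 7*c + 2) - 2*c^3 + 3*c^2 - c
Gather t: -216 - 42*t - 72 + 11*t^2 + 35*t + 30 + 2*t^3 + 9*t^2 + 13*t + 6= 2*t^3 + 20*t^2 + 6*t - 252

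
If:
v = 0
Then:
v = 0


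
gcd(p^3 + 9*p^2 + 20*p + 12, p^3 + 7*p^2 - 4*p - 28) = p + 2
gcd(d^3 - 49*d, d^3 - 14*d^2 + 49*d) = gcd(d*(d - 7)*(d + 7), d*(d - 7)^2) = d^2 - 7*d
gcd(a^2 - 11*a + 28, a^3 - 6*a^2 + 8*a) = a - 4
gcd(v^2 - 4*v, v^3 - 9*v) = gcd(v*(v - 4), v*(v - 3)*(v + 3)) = v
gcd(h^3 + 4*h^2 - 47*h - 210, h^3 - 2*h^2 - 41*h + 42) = h^2 - h - 42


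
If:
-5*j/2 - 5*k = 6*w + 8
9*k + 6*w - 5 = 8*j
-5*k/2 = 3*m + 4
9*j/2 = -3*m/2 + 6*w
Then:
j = -582/539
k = 32/77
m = -388/231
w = -3977/3234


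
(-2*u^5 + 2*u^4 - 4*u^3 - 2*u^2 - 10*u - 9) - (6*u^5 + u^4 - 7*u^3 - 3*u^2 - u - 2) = -8*u^5 + u^4 + 3*u^3 + u^2 - 9*u - 7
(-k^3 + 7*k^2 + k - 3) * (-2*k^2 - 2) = 2*k^5 - 14*k^4 - 8*k^2 - 2*k + 6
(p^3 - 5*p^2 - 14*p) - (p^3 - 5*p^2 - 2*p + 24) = -12*p - 24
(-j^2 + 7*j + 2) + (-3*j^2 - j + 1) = -4*j^2 + 6*j + 3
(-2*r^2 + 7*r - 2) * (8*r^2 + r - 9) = -16*r^4 + 54*r^3 + 9*r^2 - 65*r + 18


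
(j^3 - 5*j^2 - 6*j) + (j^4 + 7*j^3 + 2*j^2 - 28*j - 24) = j^4 + 8*j^3 - 3*j^2 - 34*j - 24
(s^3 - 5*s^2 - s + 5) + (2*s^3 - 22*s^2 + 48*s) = 3*s^3 - 27*s^2 + 47*s + 5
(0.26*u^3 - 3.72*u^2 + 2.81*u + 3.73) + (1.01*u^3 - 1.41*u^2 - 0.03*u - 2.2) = 1.27*u^3 - 5.13*u^2 + 2.78*u + 1.53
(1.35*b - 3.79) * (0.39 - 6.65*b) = -8.9775*b^2 + 25.73*b - 1.4781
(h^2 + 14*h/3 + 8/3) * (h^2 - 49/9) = h^4 + 14*h^3/3 - 25*h^2/9 - 686*h/27 - 392/27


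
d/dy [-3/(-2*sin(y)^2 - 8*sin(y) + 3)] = -12*(sin(y) + 2)*cos(y)/(-8*sin(y) + cos(2*y) + 2)^2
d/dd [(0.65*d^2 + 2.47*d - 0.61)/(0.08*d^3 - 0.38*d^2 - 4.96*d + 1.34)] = (-0.052*d^4 - 0.3952*d^3 - 2.139*d^2 + 1.2784*d + 0.284200000000001)/(0.0064*d^6 - 0.0608*d^5 - 0.6492*d^4 + 3.984*d^3 + 23.5832*d^2 - 13.2928*d + 1.7956)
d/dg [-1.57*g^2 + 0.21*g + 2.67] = 0.21 - 3.14*g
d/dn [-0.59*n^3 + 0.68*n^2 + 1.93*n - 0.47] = -1.77*n^2 + 1.36*n + 1.93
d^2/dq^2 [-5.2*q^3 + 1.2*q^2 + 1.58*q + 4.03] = 2.4 - 31.2*q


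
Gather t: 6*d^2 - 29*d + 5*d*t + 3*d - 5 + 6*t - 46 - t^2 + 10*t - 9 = 6*d^2 - 26*d - t^2 + t*(5*d + 16) - 60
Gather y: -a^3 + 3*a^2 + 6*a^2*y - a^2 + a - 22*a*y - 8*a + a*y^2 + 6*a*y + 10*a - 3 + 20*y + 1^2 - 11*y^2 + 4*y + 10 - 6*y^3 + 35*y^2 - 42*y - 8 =-a^3 + 2*a^2 + 3*a - 6*y^3 + y^2*(a + 24) + y*(6*a^2 - 16*a - 18)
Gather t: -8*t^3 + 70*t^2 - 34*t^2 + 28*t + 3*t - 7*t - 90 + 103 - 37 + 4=-8*t^3 + 36*t^2 + 24*t - 20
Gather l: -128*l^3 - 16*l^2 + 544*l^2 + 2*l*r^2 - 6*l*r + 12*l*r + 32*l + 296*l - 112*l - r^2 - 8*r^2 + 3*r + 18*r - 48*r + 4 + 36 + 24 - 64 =-128*l^3 + 528*l^2 + l*(2*r^2 + 6*r + 216) - 9*r^2 - 27*r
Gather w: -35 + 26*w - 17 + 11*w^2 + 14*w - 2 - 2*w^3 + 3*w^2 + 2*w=-2*w^3 + 14*w^2 + 42*w - 54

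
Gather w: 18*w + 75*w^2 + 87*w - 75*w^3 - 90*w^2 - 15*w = -75*w^3 - 15*w^2 + 90*w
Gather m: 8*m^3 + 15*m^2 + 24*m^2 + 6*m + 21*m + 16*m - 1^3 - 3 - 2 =8*m^3 + 39*m^2 + 43*m - 6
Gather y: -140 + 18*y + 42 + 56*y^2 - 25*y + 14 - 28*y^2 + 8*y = 28*y^2 + y - 84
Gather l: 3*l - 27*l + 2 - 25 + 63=40 - 24*l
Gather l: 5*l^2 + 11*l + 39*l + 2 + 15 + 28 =5*l^2 + 50*l + 45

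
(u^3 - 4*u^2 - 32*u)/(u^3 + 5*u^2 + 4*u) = (u - 8)/(u + 1)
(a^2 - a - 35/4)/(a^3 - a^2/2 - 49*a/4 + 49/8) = 2*(2*a + 5)/(4*a^2 + 12*a - 7)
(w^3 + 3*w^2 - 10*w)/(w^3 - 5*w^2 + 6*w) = (w + 5)/(w - 3)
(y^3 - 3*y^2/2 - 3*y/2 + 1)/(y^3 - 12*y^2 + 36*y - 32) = (2*y^2 + y - 1)/(2*(y^2 - 10*y + 16))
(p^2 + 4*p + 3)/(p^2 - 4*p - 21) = (p + 1)/(p - 7)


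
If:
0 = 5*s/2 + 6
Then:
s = -12/5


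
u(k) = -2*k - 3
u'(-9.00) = -2.00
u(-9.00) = 15.00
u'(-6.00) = -2.00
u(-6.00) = 9.00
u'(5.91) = -2.00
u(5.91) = -14.82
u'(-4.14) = -2.00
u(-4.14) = 5.28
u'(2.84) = -2.00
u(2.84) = -8.68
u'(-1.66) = -2.00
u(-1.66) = 0.32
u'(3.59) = -2.00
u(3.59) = -10.18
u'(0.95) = -2.00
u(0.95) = -4.90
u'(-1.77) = -2.00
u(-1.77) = 0.54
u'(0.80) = -2.00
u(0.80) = -4.60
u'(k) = -2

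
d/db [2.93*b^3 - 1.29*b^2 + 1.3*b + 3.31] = 8.79*b^2 - 2.58*b + 1.3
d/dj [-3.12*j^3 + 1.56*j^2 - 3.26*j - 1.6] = -9.36*j^2 + 3.12*j - 3.26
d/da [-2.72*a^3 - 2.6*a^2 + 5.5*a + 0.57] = -8.16*a^2 - 5.2*a + 5.5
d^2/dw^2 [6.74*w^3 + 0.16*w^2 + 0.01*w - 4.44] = 40.44*w + 0.32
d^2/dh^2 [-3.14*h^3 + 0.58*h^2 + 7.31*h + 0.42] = 1.16 - 18.84*h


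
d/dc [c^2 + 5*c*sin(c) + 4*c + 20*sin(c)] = 5*c*cos(c) + 2*c + 5*sin(c) + 20*cos(c) + 4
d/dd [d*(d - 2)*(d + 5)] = 3*d^2 + 6*d - 10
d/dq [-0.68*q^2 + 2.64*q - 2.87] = 2.64 - 1.36*q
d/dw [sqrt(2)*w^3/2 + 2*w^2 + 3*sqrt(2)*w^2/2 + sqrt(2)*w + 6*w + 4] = 3*sqrt(2)*w^2/2 + 4*w + 3*sqrt(2)*w + sqrt(2) + 6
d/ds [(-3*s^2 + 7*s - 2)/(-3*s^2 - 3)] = (7*s^2 + 2*s - 7)/(3*(s^4 + 2*s^2 + 1))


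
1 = 1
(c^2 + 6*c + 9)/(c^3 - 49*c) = (c^2 + 6*c + 9)/(c*(c^2 - 49))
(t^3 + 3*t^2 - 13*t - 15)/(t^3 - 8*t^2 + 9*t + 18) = (t + 5)/(t - 6)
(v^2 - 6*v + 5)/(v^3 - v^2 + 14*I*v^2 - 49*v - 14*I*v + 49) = (v - 5)/(v^2 + 14*I*v - 49)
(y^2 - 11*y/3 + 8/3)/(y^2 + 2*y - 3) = (y - 8/3)/(y + 3)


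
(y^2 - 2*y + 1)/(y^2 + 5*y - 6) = (y - 1)/(y + 6)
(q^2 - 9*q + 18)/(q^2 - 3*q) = (q - 6)/q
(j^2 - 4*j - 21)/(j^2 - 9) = (j - 7)/(j - 3)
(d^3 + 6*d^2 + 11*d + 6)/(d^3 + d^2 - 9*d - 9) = (d + 2)/(d - 3)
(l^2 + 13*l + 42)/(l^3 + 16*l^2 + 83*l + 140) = (l + 6)/(l^2 + 9*l + 20)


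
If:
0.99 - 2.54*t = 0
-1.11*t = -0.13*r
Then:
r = 3.33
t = 0.39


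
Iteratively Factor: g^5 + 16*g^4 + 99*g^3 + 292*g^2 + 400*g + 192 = (g + 4)*(g^4 + 12*g^3 + 51*g^2 + 88*g + 48) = (g + 1)*(g + 4)*(g^3 + 11*g^2 + 40*g + 48) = (g + 1)*(g + 3)*(g + 4)*(g^2 + 8*g + 16) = (g + 1)*(g + 3)*(g + 4)^2*(g + 4)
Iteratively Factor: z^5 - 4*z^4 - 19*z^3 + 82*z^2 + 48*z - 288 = (z + 2)*(z^4 - 6*z^3 - 7*z^2 + 96*z - 144) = (z + 2)*(z + 4)*(z^3 - 10*z^2 + 33*z - 36) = (z - 3)*(z + 2)*(z + 4)*(z^2 - 7*z + 12) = (z - 4)*(z - 3)*(z + 2)*(z + 4)*(z - 3)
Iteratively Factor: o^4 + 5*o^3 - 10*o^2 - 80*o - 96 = (o - 4)*(o^3 + 9*o^2 + 26*o + 24) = (o - 4)*(o + 2)*(o^2 + 7*o + 12) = (o - 4)*(o + 2)*(o + 3)*(o + 4)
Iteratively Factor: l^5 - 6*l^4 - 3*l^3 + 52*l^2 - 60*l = (l - 5)*(l^4 - l^3 - 8*l^2 + 12*l) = (l - 5)*(l - 2)*(l^3 + l^2 - 6*l) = l*(l - 5)*(l - 2)*(l^2 + l - 6) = l*(l - 5)*(l - 2)*(l + 3)*(l - 2)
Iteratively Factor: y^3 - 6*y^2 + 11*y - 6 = (y - 3)*(y^2 - 3*y + 2) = (y - 3)*(y - 1)*(y - 2)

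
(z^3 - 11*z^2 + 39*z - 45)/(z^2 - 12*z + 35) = (z^2 - 6*z + 9)/(z - 7)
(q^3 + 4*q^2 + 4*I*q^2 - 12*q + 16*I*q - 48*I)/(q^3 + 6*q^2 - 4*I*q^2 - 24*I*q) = (q^2 + 2*q*(-1 + 2*I) - 8*I)/(q*(q - 4*I))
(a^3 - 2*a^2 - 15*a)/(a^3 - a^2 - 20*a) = (a + 3)/(a + 4)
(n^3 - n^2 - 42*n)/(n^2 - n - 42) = n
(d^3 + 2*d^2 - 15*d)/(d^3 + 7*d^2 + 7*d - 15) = d*(d - 3)/(d^2 + 2*d - 3)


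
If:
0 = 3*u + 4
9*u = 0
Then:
No Solution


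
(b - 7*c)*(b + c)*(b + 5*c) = b^3 - b^2*c - 37*b*c^2 - 35*c^3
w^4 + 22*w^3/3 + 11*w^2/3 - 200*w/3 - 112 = (w - 3)*(w + 7/3)*(w + 4)^2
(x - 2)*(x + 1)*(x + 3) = x^3 + 2*x^2 - 5*x - 6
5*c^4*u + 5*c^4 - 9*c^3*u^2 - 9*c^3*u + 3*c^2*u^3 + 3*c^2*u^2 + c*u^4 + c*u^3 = (-c + u)^2*(5*c + u)*(c*u + c)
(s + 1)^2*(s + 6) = s^3 + 8*s^2 + 13*s + 6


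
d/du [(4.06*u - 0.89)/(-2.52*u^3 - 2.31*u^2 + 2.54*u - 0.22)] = (20.4624*u^3 + 2.6502*u^2 - 4.1118*u + 1.3674)/(6.3504*u^6 + 11.6424*u^5 - 7.4655*u^4 - 10.626*u^3 + 7.468*u^2 - 1.1176*u + 0.0484)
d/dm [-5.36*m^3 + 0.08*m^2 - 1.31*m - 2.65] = -16.08*m^2 + 0.16*m - 1.31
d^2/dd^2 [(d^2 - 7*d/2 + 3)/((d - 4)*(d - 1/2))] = 4*(4*d^3 + 12*d^2 - 78*d + 109)/(8*d^6 - 108*d^5 + 534*d^4 - 1161*d^3 + 1068*d^2 - 432*d + 64)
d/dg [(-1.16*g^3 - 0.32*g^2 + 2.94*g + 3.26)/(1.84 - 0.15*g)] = (0.348*g^3 - 6.3552*g^2 - 1.1776*g + 5.8986)/(0.0225*g^2 - 0.552*g + 3.3856)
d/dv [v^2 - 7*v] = 2*v - 7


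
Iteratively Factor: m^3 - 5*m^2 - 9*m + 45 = (m - 3)*(m^2 - 2*m - 15) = (m - 3)*(m + 3)*(m - 5)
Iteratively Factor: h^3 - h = (h - 1)*(h^2 + h) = h*(h - 1)*(h + 1)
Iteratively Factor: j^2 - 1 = (j - 1)*(j + 1)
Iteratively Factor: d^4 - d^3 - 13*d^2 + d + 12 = (d - 4)*(d^3 + 3*d^2 - d - 3) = (d - 4)*(d + 3)*(d^2 - 1) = (d - 4)*(d + 1)*(d + 3)*(d - 1)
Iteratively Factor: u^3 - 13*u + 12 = (u + 4)*(u^2 - 4*u + 3) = (u - 1)*(u + 4)*(u - 3)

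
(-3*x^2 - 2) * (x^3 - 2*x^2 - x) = -3*x^5 + 6*x^4 + x^3 + 4*x^2 + 2*x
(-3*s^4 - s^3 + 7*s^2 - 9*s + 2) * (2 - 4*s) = 12*s^5 - 2*s^4 - 30*s^3 + 50*s^2 - 26*s + 4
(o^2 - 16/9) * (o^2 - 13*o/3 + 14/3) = o^4 - 13*o^3/3 + 26*o^2/9 + 208*o/27 - 224/27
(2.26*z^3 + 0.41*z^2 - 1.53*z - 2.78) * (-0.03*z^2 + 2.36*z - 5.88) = -0.0678*z^5 + 5.3213*z^4 - 12.2753*z^3 - 5.9382*z^2 + 2.4356*z + 16.3464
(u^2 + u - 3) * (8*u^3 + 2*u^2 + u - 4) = 8*u^5 + 10*u^4 - 21*u^3 - 9*u^2 - 7*u + 12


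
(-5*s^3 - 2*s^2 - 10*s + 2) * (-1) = 5*s^3 + 2*s^2 + 10*s - 2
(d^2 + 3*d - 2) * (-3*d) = -3*d^3 - 9*d^2 + 6*d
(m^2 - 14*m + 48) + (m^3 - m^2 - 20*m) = m^3 - 34*m + 48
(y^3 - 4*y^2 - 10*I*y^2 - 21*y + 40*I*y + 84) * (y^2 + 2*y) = y^5 - 2*y^4 - 10*I*y^4 - 29*y^3 + 20*I*y^3 + 42*y^2 + 80*I*y^2 + 168*y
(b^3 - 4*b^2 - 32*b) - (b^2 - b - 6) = b^3 - 5*b^2 - 31*b + 6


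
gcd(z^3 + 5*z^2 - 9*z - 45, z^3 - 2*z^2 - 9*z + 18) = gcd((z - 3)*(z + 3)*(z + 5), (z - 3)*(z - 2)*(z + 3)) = z^2 - 9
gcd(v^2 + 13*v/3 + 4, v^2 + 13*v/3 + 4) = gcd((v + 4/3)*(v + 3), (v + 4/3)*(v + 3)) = v^2 + 13*v/3 + 4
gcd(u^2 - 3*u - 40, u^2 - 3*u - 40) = u^2 - 3*u - 40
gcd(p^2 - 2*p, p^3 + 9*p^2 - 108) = 1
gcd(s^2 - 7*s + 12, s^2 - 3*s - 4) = s - 4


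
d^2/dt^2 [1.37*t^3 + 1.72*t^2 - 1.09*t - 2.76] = 8.22*t + 3.44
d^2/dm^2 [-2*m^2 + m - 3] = -4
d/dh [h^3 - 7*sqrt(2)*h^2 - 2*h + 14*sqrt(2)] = 3*h^2 - 14*sqrt(2)*h - 2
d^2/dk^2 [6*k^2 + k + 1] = 12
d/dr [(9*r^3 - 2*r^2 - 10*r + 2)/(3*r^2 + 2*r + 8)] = (27*r^4 + 36*r^3 + 242*r^2 - 44*r - 84)/(9*r^4 + 12*r^3 + 52*r^2 + 32*r + 64)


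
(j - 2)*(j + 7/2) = j^2 + 3*j/2 - 7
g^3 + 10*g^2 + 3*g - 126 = (g - 3)*(g + 6)*(g + 7)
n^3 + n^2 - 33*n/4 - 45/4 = (n - 3)*(n + 3/2)*(n + 5/2)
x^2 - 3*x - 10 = (x - 5)*(x + 2)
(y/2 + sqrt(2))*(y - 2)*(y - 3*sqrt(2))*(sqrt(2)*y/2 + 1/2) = sqrt(2)*y^4/4 - sqrt(2)*y^3/2 - y^3/4 - 13*sqrt(2)*y^2/4 + y^2/2 - 3*y + 13*sqrt(2)*y/2 + 6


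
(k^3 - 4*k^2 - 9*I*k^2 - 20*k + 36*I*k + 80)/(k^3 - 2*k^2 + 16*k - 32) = (k^2 + k*(-4 - 5*I) + 20*I)/(k^2 + k*(-2 + 4*I) - 8*I)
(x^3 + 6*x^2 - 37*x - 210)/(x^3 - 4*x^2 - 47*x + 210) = (x + 5)/(x - 5)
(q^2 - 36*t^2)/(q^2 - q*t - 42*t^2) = (q - 6*t)/(q - 7*t)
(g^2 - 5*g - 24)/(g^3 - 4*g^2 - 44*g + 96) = (g + 3)/(g^2 + 4*g - 12)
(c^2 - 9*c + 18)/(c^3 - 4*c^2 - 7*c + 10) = (c^2 - 9*c + 18)/(c^3 - 4*c^2 - 7*c + 10)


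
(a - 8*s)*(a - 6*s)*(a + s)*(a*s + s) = a^4*s - 13*a^3*s^2 + a^3*s + 34*a^2*s^3 - 13*a^2*s^2 + 48*a*s^4 + 34*a*s^3 + 48*s^4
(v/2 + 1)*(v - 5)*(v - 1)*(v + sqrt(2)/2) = v^4/2 - 2*v^3 + sqrt(2)*v^3/4 - 7*v^2/2 - sqrt(2)*v^2 - 7*sqrt(2)*v/4 + 5*v + 5*sqrt(2)/2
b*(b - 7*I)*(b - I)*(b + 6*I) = b^4 - 2*I*b^3 + 41*b^2 - 42*I*b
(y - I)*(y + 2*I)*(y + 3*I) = y^3 + 4*I*y^2 - y + 6*I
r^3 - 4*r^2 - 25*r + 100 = (r - 5)*(r - 4)*(r + 5)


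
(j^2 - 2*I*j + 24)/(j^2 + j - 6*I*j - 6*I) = (j + 4*I)/(j + 1)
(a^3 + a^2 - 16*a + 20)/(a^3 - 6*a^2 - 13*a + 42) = (a^2 + 3*a - 10)/(a^2 - 4*a - 21)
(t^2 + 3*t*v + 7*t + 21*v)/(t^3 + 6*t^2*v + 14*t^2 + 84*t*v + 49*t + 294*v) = (t + 3*v)/(t^2 + 6*t*v + 7*t + 42*v)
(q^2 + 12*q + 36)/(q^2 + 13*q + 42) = (q + 6)/(q + 7)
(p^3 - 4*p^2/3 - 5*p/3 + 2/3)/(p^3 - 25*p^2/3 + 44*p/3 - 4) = (p + 1)/(p - 6)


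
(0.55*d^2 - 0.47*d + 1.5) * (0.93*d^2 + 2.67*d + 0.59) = 0.5115*d^4 + 1.0314*d^3 + 0.4646*d^2 + 3.7277*d + 0.885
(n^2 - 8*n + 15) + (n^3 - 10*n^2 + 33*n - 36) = n^3 - 9*n^2 + 25*n - 21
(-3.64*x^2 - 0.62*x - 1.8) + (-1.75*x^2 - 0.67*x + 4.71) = -5.39*x^2 - 1.29*x + 2.91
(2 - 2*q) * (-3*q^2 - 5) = 6*q^3 - 6*q^2 + 10*q - 10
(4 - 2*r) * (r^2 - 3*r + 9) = -2*r^3 + 10*r^2 - 30*r + 36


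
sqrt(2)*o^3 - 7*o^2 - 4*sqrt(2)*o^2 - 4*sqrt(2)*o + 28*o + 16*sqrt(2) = (o - 4)*(o - 4*sqrt(2))*(sqrt(2)*o + 1)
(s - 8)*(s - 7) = s^2 - 15*s + 56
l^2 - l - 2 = (l - 2)*(l + 1)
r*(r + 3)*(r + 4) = r^3 + 7*r^2 + 12*r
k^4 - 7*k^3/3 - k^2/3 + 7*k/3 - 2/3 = (k - 2)*(k - 1)*(k - 1/3)*(k + 1)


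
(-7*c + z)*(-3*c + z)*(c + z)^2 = 21*c^4 + 32*c^3*z + 2*c^2*z^2 - 8*c*z^3 + z^4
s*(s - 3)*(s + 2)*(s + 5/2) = s^4 + 3*s^3/2 - 17*s^2/2 - 15*s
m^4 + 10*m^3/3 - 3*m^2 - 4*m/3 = m*(m - 1)*(m + 1/3)*(m + 4)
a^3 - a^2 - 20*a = a*(a - 5)*(a + 4)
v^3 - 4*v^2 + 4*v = v*(v - 2)^2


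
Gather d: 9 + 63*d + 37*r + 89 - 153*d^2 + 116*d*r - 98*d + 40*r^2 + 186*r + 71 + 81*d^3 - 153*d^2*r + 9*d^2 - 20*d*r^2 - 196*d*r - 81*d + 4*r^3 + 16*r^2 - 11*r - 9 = 81*d^3 + d^2*(-153*r - 144) + d*(-20*r^2 - 80*r - 116) + 4*r^3 + 56*r^2 + 212*r + 160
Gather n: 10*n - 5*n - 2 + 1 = 5*n - 1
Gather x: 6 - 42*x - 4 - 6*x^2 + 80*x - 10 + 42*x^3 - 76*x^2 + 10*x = 42*x^3 - 82*x^2 + 48*x - 8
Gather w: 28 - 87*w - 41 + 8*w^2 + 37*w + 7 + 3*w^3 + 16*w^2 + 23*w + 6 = 3*w^3 + 24*w^2 - 27*w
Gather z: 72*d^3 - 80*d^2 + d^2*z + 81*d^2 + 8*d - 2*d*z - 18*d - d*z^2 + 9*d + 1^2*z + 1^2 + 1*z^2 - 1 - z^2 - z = 72*d^3 + d^2 - d*z^2 - d + z*(d^2 - 2*d)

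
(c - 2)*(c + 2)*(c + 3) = c^3 + 3*c^2 - 4*c - 12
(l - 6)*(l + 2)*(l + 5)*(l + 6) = l^4 + 7*l^3 - 26*l^2 - 252*l - 360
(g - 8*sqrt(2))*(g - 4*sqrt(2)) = g^2 - 12*sqrt(2)*g + 64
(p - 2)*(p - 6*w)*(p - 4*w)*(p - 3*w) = p^4 - 13*p^3*w - 2*p^3 + 54*p^2*w^2 + 26*p^2*w - 72*p*w^3 - 108*p*w^2 + 144*w^3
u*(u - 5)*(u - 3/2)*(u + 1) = u^4 - 11*u^3/2 + u^2 + 15*u/2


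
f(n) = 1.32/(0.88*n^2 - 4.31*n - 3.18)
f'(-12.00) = 0.00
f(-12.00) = 0.01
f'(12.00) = -0.00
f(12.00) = 0.02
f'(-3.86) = 0.02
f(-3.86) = 0.05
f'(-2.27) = 0.09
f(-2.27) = 0.12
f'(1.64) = 0.03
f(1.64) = -0.17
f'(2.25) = 0.01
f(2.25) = -0.16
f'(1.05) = 0.07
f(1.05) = -0.20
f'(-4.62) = 0.01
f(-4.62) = 0.04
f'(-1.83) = 0.17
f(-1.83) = 0.17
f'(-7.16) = 0.00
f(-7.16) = 0.02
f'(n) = 1.32*(4.31 - 1.76*n)/(0.88*n^2 - 4.31*n - 3.18)^2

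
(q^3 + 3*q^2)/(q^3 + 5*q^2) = (q + 3)/(q + 5)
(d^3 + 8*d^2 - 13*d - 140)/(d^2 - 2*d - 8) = (d^2 + 12*d + 35)/(d + 2)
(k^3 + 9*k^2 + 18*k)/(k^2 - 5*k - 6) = k*(k^2 + 9*k + 18)/(k^2 - 5*k - 6)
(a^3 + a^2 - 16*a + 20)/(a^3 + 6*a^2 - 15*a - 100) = (a^2 - 4*a + 4)/(a^2 + a - 20)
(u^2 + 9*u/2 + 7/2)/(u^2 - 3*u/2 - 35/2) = (u + 1)/(u - 5)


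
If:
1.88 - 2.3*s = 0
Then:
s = 0.82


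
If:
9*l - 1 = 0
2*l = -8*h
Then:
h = -1/36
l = 1/9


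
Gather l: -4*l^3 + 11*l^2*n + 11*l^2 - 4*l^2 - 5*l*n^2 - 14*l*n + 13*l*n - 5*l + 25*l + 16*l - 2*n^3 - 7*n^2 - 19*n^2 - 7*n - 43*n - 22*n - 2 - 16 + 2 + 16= -4*l^3 + l^2*(11*n + 7) + l*(-5*n^2 - n + 36) - 2*n^3 - 26*n^2 - 72*n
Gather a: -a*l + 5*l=-a*l + 5*l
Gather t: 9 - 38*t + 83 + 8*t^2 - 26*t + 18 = 8*t^2 - 64*t + 110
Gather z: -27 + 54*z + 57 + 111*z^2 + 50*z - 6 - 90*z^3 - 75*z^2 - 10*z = -90*z^3 + 36*z^2 + 94*z + 24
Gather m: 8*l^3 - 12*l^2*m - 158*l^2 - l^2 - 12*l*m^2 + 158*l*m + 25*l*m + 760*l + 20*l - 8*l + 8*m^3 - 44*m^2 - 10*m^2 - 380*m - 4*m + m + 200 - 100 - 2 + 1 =8*l^3 - 159*l^2 + 772*l + 8*m^3 + m^2*(-12*l - 54) + m*(-12*l^2 + 183*l - 383) + 99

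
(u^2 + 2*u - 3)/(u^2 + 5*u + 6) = (u - 1)/(u + 2)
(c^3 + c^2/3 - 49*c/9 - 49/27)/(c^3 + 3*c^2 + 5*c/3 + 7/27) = (3*c - 7)/(3*c + 1)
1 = 1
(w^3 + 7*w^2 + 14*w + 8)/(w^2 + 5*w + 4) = w + 2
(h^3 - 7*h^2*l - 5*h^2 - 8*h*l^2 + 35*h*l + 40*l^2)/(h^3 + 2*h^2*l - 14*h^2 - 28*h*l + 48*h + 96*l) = (h^3 - 7*h^2*l - 5*h^2 - 8*h*l^2 + 35*h*l + 40*l^2)/(h^3 + 2*h^2*l - 14*h^2 - 28*h*l + 48*h + 96*l)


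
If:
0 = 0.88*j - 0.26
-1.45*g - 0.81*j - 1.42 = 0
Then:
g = -1.14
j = 0.30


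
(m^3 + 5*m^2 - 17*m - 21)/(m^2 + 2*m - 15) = (m^2 + 8*m + 7)/(m + 5)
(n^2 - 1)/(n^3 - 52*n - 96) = (1 - n^2)/(-n^3 + 52*n + 96)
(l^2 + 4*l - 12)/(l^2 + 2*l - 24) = (l - 2)/(l - 4)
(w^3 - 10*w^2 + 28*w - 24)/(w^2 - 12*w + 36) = (w^2 - 4*w + 4)/(w - 6)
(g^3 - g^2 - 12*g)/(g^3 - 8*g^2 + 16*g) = (g + 3)/(g - 4)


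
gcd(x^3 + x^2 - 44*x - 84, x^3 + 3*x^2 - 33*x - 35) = 1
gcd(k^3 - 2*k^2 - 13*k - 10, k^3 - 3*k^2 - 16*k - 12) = k^2 + 3*k + 2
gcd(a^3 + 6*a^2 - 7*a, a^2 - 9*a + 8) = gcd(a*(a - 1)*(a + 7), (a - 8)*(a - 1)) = a - 1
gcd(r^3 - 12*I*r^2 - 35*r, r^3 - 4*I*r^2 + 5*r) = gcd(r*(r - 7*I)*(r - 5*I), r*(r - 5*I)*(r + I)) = r^2 - 5*I*r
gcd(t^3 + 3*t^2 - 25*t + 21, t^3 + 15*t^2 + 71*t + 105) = t + 7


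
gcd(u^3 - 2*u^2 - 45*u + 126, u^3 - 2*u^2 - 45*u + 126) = u^3 - 2*u^2 - 45*u + 126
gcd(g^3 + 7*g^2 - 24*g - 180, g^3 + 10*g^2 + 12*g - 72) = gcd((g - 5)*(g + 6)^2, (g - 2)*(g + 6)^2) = g^2 + 12*g + 36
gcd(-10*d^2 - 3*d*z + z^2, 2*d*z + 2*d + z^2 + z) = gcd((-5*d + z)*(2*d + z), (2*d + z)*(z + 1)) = 2*d + z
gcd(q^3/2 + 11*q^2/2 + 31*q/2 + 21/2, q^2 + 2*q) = 1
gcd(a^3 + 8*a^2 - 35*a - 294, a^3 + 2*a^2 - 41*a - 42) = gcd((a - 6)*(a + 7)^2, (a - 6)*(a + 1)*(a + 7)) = a^2 + a - 42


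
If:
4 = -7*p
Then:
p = -4/7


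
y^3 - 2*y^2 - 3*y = y*(y - 3)*(y + 1)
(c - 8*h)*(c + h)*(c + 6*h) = c^3 - c^2*h - 50*c*h^2 - 48*h^3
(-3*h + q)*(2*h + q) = -6*h^2 - h*q + q^2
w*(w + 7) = w^2 + 7*w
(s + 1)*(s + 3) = s^2 + 4*s + 3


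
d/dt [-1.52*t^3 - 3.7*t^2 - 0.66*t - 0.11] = -4.56*t^2 - 7.4*t - 0.66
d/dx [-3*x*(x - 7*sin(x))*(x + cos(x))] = 3*x*(x - 7*sin(x))*(sin(x) - 1) + 3*x*(x + cos(x))*(7*cos(x) - 1) - 3*(x - 7*sin(x))*(x + cos(x))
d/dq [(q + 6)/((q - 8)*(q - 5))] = (-q^2 - 12*q + 118)/(q^4 - 26*q^3 + 249*q^2 - 1040*q + 1600)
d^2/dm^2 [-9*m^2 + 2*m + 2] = -18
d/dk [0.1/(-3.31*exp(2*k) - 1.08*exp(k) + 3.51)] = (0.662*exp(k) + 0.108)*exp(k)/(3.31*exp(2*k) + 1.08*exp(k) - 3.51)^2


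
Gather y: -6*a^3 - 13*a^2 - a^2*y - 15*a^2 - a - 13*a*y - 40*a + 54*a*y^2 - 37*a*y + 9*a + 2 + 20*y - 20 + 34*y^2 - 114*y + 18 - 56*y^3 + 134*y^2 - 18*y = -6*a^3 - 28*a^2 - 32*a - 56*y^3 + y^2*(54*a + 168) + y*(-a^2 - 50*a - 112)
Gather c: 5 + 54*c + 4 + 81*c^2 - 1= 81*c^2 + 54*c + 8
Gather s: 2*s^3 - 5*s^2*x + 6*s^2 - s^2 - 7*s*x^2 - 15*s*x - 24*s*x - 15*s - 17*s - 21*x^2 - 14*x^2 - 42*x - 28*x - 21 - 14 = 2*s^3 + s^2*(5 - 5*x) + s*(-7*x^2 - 39*x - 32) - 35*x^2 - 70*x - 35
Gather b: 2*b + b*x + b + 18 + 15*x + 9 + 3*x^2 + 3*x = b*(x + 3) + 3*x^2 + 18*x + 27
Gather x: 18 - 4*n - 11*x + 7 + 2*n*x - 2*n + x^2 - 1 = -6*n + x^2 + x*(2*n - 11) + 24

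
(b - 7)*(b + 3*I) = b^2 - 7*b + 3*I*b - 21*I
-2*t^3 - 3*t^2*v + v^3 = (-2*t + v)*(t + v)^2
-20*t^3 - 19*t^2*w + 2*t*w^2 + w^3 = (-4*t + w)*(t + w)*(5*t + w)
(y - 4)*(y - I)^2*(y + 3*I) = y^4 - 4*y^3 + I*y^3 + 5*y^2 - 4*I*y^2 - 20*y - 3*I*y + 12*I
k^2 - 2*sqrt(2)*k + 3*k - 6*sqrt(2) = (k + 3)*(k - 2*sqrt(2))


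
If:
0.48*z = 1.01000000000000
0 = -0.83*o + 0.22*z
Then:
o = 0.56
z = 2.10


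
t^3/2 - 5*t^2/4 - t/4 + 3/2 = (t/2 + 1/2)*(t - 2)*(t - 3/2)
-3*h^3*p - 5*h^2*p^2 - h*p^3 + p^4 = p*(-3*h + p)*(h + p)^2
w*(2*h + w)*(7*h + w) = 14*h^2*w + 9*h*w^2 + w^3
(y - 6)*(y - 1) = y^2 - 7*y + 6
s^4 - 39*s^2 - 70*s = s*(s - 7)*(s + 2)*(s + 5)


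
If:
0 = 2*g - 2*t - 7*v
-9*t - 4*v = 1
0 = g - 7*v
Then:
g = -14/71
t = -7/71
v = -2/71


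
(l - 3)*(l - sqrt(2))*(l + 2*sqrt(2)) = l^3 - 3*l^2 + sqrt(2)*l^2 - 3*sqrt(2)*l - 4*l + 12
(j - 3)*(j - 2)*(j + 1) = j^3 - 4*j^2 + j + 6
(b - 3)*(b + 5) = b^2 + 2*b - 15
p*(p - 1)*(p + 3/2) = p^3 + p^2/2 - 3*p/2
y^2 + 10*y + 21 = (y + 3)*(y + 7)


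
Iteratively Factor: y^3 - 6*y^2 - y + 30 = (y + 2)*(y^2 - 8*y + 15) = (y - 3)*(y + 2)*(y - 5)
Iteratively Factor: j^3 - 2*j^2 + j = (j - 1)*(j^2 - j) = (j - 1)^2*(j)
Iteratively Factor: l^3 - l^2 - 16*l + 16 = (l - 1)*(l^2 - 16) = (l - 4)*(l - 1)*(l + 4)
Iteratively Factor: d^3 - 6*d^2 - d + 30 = (d - 3)*(d^2 - 3*d - 10) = (d - 3)*(d + 2)*(d - 5)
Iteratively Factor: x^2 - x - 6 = (x - 3)*(x + 2)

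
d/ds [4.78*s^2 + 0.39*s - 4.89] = 9.56*s + 0.39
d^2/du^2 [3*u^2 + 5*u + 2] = 6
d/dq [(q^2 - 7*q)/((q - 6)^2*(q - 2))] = (-q^3 + 8*q^2 + 10*q - 84)/(q^5 - 22*q^4 + 184*q^3 - 720*q^2 + 1296*q - 864)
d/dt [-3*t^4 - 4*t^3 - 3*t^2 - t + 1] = -12*t^3 - 12*t^2 - 6*t - 1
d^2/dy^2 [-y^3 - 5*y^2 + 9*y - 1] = -6*y - 10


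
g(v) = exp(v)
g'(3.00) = 20.09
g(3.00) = 20.09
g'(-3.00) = 0.05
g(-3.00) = 0.05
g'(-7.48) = 0.00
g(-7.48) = 0.00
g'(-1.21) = 0.30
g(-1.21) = 0.30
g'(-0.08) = 0.92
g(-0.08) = 0.92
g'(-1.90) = 0.15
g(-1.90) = 0.15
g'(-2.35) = 0.10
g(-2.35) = 0.10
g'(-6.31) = 0.00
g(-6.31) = 0.00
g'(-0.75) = 0.47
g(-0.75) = 0.47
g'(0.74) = 2.10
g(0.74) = 2.10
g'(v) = exp(v)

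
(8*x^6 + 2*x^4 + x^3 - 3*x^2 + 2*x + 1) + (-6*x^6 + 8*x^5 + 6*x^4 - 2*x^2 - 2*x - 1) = 2*x^6 + 8*x^5 + 8*x^4 + x^3 - 5*x^2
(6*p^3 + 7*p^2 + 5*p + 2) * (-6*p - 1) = -36*p^4 - 48*p^3 - 37*p^2 - 17*p - 2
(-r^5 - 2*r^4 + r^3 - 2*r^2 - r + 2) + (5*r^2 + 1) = -r^5 - 2*r^4 + r^3 + 3*r^2 - r + 3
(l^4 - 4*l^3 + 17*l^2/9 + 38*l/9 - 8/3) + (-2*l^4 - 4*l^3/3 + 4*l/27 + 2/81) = -l^4 - 16*l^3/3 + 17*l^2/9 + 118*l/27 - 214/81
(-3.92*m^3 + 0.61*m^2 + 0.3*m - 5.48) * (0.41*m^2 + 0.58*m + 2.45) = -1.6072*m^5 - 2.0235*m^4 - 9.1272*m^3 - 0.5783*m^2 - 2.4434*m - 13.426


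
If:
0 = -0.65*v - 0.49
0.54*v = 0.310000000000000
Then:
No Solution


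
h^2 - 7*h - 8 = (h - 8)*(h + 1)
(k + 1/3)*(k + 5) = k^2 + 16*k/3 + 5/3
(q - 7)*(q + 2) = q^2 - 5*q - 14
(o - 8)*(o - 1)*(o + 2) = o^3 - 7*o^2 - 10*o + 16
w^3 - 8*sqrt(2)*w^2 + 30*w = w*(w - 5*sqrt(2))*(w - 3*sqrt(2))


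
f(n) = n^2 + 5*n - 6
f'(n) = 2*n + 5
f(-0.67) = -8.90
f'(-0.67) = 3.66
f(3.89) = 28.58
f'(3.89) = 12.78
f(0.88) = -0.83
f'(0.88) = 6.76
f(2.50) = 12.75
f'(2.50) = 10.00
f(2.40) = 11.76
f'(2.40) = 9.80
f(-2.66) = -12.22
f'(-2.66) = -0.32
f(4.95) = 43.25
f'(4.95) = 14.90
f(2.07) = 8.63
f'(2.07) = 9.14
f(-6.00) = 0.00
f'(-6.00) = -7.00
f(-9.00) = 30.00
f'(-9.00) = -13.00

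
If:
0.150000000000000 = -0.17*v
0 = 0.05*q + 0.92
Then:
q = -18.40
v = -0.88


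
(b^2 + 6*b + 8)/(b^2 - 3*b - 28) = (b + 2)/(b - 7)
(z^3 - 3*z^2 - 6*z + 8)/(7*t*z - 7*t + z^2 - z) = (z^2 - 2*z - 8)/(7*t + z)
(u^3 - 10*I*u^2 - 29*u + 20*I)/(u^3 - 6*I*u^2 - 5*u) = (u - 4*I)/u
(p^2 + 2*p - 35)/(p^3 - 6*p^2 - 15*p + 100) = (p + 7)/(p^2 - p - 20)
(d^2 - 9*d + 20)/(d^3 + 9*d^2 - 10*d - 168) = (d - 5)/(d^2 + 13*d + 42)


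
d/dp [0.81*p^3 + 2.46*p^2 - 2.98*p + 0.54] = 2.43*p^2 + 4.92*p - 2.98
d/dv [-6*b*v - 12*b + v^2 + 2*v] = -6*b + 2*v + 2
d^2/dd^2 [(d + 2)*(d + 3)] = 2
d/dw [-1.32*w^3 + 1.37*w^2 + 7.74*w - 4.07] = -3.96*w^2 + 2.74*w + 7.74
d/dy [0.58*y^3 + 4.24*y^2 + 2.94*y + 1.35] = 1.74*y^2 + 8.48*y + 2.94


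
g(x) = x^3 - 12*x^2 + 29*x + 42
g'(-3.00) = 128.00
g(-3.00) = -180.00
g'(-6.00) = 281.00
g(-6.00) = -780.00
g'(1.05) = 7.11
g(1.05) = 60.38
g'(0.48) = 18.17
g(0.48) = 53.27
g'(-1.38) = 67.83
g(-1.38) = -23.50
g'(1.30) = 2.87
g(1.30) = 61.62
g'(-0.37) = 38.29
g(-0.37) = 29.58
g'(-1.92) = 86.14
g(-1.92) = -64.99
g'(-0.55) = 43.11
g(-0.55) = 22.25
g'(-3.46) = 147.95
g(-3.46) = -243.42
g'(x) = 3*x^2 - 24*x + 29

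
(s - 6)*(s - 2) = s^2 - 8*s + 12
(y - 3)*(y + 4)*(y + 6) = y^3 + 7*y^2 - 6*y - 72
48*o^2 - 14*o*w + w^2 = (-8*o + w)*(-6*o + w)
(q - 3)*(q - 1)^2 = q^3 - 5*q^2 + 7*q - 3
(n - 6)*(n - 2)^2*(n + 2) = n^4 - 8*n^3 + 8*n^2 + 32*n - 48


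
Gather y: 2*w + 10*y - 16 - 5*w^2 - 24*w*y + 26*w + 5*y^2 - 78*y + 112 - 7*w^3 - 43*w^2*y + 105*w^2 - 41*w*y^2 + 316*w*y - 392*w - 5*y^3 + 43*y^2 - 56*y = -7*w^3 + 100*w^2 - 364*w - 5*y^3 + y^2*(48 - 41*w) + y*(-43*w^2 + 292*w - 124) + 96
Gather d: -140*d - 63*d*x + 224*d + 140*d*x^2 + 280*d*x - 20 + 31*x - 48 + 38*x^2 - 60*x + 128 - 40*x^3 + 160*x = d*(140*x^2 + 217*x + 84) - 40*x^3 + 38*x^2 + 131*x + 60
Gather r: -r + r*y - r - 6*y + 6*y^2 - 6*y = r*(y - 2) + 6*y^2 - 12*y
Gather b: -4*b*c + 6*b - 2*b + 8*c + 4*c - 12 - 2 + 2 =b*(4 - 4*c) + 12*c - 12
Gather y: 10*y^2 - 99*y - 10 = 10*y^2 - 99*y - 10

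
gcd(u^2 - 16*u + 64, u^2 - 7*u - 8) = u - 8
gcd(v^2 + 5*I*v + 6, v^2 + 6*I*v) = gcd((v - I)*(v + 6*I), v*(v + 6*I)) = v + 6*I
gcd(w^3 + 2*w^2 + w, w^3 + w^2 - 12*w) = w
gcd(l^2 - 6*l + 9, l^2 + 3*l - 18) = l - 3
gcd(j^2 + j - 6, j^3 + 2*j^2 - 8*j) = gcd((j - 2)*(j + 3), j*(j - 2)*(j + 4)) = j - 2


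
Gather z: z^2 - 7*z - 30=z^2 - 7*z - 30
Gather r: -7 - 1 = -8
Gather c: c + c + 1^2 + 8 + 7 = 2*c + 16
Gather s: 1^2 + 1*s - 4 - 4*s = -3*s - 3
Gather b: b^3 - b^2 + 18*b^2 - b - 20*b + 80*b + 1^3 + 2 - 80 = b^3 + 17*b^2 + 59*b - 77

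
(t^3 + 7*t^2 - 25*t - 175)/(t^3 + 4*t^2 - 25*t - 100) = (t + 7)/(t + 4)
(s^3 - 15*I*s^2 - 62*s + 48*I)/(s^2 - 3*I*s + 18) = (s^2 - 9*I*s - 8)/(s + 3*I)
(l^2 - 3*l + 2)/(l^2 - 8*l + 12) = (l - 1)/(l - 6)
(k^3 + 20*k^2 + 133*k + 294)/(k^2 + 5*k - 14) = (k^2 + 13*k + 42)/(k - 2)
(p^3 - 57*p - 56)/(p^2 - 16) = (p^3 - 57*p - 56)/(p^2 - 16)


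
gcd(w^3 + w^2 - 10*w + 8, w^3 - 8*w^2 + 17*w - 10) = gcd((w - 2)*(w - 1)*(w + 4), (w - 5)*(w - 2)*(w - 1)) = w^2 - 3*w + 2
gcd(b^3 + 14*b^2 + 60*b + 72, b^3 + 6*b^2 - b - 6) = b + 6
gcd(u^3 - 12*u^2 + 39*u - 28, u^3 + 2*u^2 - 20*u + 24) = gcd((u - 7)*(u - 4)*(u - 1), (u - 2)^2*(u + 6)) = 1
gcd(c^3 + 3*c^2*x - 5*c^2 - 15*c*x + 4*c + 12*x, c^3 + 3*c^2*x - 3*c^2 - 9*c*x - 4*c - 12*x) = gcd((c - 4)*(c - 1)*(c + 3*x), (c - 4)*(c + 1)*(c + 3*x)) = c^2 + 3*c*x - 4*c - 12*x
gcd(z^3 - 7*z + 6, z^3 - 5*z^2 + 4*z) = z - 1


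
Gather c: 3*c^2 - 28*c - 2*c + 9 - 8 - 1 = 3*c^2 - 30*c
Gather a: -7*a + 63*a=56*a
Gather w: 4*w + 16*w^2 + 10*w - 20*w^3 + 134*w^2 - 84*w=-20*w^3 + 150*w^2 - 70*w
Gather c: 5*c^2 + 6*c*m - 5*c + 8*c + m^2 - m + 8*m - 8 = 5*c^2 + c*(6*m + 3) + m^2 + 7*m - 8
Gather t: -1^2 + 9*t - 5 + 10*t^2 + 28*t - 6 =10*t^2 + 37*t - 12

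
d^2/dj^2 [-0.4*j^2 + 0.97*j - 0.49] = -0.800000000000000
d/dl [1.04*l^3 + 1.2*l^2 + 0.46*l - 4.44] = 3.12*l^2 + 2.4*l + 0.46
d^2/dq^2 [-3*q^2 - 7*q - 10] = -6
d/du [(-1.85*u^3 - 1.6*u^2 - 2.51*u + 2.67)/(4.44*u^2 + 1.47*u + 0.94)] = (-8.21400000000001*u^4 - 5.439*u^3 + 3.5754*u^2 - 26.7176*u - 6.2843)/(19.7136*u^4 + 13.0536*u^3 + 10.5081*u^2 + 2.7636*u + 0.8836)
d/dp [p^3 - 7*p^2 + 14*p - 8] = 3*p^2 - 14*p + 14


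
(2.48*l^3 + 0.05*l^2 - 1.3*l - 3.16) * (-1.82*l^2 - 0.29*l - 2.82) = -4.5136*l^5 - 0.8102*l^4 - 4.6421*l^3 + 5.9872*l^2 + 4.5824*l + 8.9112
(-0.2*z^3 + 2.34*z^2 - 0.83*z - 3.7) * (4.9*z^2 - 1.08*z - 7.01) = -0.98*z^5 + 11.682*z^4 - 5.1922*z^3 - 33.637*z^2 + 9.8143*z + 25.937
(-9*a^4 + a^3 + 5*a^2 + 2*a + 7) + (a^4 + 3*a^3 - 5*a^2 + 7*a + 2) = -8*a^4 + 4*a^3 + 9*a + 9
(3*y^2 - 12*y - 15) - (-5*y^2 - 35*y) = 8*y^2 + 23*y - 15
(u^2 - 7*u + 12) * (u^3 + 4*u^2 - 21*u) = u^5 - 3*u^4 - 37*u^3 + 195*u^2 - 252*u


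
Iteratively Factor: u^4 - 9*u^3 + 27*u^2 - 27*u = (u - 3)*(u^3 - 6*u^2 + 9*u) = u*(u - 3)*(u^2 - 6*u + 9) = u*(u - 3)^2*(u - 3)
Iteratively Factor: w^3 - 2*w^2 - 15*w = (w - 5)*(w^2 + 3*w) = w*(w - 5)*(w + 3)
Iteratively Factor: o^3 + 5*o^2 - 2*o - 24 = (o - 2)*(o^2 + 7*o + 12) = (o - 2)*(o + 3)*(o + 4)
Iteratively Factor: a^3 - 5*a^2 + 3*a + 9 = (a - 3)*(a^2 - 2*a - 3) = (a - 3)*(a + 1)*(a - 3)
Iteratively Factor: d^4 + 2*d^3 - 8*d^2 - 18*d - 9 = (d - 3)*(d^3 + 5*d^2 + 7*d + 3) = (d - 3)*(d + 3)*(d^2 + 2*d + 1) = (d - 3)*(d + 1)*(d + 3)*(d + 1)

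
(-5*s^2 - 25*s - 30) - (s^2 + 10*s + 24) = -6*s^2 - 35*s - 54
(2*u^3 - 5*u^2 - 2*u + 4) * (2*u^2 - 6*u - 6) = 4*u^5 - 22*u^4 + 14*u^3 + 50*u^2 - 12*u - 24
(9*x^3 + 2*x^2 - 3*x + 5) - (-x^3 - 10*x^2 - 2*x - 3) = 10*x^3 + 12*x^2 - x + 8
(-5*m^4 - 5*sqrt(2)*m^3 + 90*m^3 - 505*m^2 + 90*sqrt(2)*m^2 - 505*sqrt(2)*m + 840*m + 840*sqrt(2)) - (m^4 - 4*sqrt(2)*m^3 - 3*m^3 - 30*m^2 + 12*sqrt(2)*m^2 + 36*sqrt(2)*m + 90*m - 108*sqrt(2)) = -6*m^4 - sqrt(2)*m^3 + 93*m^3 - 475*m^2 + 78*sqrt(2)*m^2 - 541*sqrt(2)*m + 750*m + 948*sqrt(2)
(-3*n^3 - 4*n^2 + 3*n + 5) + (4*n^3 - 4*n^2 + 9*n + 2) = n^3 - 8*n^2 + 12*n + 7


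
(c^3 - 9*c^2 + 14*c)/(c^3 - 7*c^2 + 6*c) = (c^2 - 9*c + 14)/(c^2 - 7*c + 6)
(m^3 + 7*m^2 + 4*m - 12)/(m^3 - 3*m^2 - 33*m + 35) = (m^2 + 8*m + 12)/(m^2 - 2*m - 35)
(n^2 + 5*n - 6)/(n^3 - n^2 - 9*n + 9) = (n + 6)/(n^2 - 9)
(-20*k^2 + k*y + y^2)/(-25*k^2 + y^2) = (-4*k + y)/(-5*k + y)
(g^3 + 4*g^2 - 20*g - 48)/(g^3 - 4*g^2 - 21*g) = (-g^3 - 4*g^2 + 20*g + 48)/(g*(-g^2 + 4*g + 21))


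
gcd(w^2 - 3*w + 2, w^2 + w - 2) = w - 1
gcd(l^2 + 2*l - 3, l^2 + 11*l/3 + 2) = l + 3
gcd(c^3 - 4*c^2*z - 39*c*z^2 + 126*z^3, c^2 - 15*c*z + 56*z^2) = -c + 7*z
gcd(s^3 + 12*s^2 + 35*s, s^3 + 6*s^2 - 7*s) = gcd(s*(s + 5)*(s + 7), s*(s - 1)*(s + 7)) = s^2 + 7*s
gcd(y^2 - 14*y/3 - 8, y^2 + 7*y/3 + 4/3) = y + 4/3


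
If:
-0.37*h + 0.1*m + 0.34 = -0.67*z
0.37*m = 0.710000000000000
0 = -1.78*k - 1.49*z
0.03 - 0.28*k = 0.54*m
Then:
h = 9.21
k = -3.59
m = 1.92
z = 4.29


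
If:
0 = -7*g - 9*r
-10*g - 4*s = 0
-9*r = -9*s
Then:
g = 0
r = 0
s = 0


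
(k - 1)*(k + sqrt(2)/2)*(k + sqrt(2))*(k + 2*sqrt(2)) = k^4 - k^3 + 7*sqrt(2)*k^3/2 - 7*sqrt(2)*k^2/2 + 7*k^2 - 7*k + 2*sqrt(2)*k - 2*sqrt(2)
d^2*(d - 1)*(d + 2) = d^4 + d^3 - 2*d^2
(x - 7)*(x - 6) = x^2 - 13*x + 42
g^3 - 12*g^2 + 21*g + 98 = (g - 7)^2*(g + 2)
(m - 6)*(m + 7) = m^2 + m - 42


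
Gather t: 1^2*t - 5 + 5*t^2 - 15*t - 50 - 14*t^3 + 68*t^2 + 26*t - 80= -14*t^3 + 73*t^2 + 12*t - 135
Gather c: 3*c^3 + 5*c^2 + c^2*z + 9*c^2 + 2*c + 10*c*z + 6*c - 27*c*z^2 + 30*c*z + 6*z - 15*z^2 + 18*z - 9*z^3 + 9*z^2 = 3*c^3 + c^2*(z + 14) + c*(-27*z^2 + 40*z + 8) - 9*z^3 - 6*z^2 + 24*z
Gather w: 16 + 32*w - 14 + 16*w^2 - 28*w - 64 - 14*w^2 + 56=2*w^2 + 4*w - 6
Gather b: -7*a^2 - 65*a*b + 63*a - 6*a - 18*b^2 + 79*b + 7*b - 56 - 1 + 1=-7*a^2 + 57*a - 18*b^2 + b*(86 - 65*a) - 56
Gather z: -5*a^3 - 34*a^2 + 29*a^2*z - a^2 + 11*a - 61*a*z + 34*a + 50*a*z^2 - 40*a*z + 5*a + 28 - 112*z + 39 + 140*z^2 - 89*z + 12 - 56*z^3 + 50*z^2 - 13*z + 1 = -5*a^3 - 35*a^2 + 50*a - 56*z^3 + z^2*(50*a + 190) + z*(29*a^2 - 101*a - 214) + 80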